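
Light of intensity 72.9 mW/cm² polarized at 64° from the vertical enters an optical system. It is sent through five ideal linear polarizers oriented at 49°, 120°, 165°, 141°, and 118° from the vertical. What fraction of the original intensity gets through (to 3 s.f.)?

I/I₀ ≈ 0.0350

By Malus's law, I₁ = 72.9 mW/cm² · cos²(15°) = 68.02 mW/cm².
I₂ = I₁ · cos²(71°) = 68.02 · 0.106 = 7.209 mW/cm².
I₃ = I₂ · cos²(45°) = 7.209 · 0.5 = 3.605 mW/cm².
I₄ = I₃ · cos²(24°) = 3.605 · 0.8346 = 3.008 mW/cm².
I₅ = I₄ · cos²(23°) = 3.008 · 0.8473 = 2.549 mW/cm².
Transmitted fraction = 0.03497.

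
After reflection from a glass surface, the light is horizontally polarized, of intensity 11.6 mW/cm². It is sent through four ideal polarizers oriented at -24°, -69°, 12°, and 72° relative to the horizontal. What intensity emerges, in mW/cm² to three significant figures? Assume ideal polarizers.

I ≈ 0.0296 mW/cm²

By Malus's law, I₁ = 11.6 mW/cm² · cos²(24°) = 9.681 mW/cm².
I₂ = I₁ · cos²(45°) = 9.681 · 0.5 = 4.84 mW/cm².
I₃ = I₂ · cos²(81°) = 4.84 · 0.02447 = 0.1185 mW/cm².
I₄ = I₃ · cos²(60°) = 0.1185 · 0.25 = 0.02961 mW/cm².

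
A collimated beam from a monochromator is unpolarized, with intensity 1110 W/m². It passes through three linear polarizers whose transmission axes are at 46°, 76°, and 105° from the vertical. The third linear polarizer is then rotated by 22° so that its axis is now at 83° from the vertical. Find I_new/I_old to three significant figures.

I_new/I_old ≈ 1.29

Before rotation:
Unpolarized light through the first polarizer → I₁ = ½ I₀, now polarized at 46°.
I₂ = I₁ cos²(76° − 46°) = 0.5 I₀ · cos²(30°) = 0.375 I₀.
I₃ = I₂ cos²(105° − 76°) = 0.375 I₀ · cos²(29°) = 0.2869 I₀.
After rotation:
Unpolarized light through the first polarizer → I₁ = ½ I₀, now polarized at 46°.
I₂ = I₁ cos²(76° − 46°) = 0.5 I₀ · cos²(30°) = 0.375 I₀.
I₃ = I₂ cos²(83° − 76°) = 0.375 I₀ · cos²(7°) = 0.3694 I₀.
Ratio = 0.3694 / 0.2869 = 1.288.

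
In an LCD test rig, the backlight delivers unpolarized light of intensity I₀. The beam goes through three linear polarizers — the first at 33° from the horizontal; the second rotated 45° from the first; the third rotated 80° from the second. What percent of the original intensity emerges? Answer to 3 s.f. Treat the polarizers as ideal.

≈ 0.754%

Unpolarized light through the first polarizer → I₁ = ½ I₀, now polarized at 33°.
I₂ = I₁ cos²(45°) = 0.5 · 0.5 I₀ = 0.25 I₀.
I₃ = I₂ cos²(80°) = 0.25 · 0.03015 I₀ = 0.007538 I₀.
That is 0.7538% of the incident intensity.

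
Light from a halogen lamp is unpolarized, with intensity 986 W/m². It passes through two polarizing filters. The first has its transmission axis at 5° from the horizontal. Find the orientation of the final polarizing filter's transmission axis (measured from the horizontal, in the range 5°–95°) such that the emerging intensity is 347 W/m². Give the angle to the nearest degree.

θ ≈ 38°

Unpolarized light through the first polarizer → I₁ = ½ I₀, now polarized at 5°.
Target fraction: 347 / 986 W/m² = 0.3519 of I₀.
Need I₂/I₀ = 0.3519, so cos²(θ − 5°) = 0.3519 / 0.5 = 0.7039.
θ − 5° = arccos(√0.7039) = 33.0°, giving θ ≈ 5 + 33.0 = 38.0°.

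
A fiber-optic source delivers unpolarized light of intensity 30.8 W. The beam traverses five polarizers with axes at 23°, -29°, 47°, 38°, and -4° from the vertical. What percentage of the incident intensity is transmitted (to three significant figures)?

Unpolarized light through the first polarizer → I₁ = 30.8 W/2 = 15.4 W, polarized at 23°.
I₂ = I₁ · cos²(52°) = 15.4 · 0.379 = 5.837 W.
I₃ = I₂ · cos²(76°) = 5.837 · 0.05853 = 0.3416 W.
I₄ = I₃ · cos²(9°) = 0.3416 · 0.9755 = 0.3333 W.
I₅ = I₄ · cos²(42°) = 0.3333 · 0.5523 = 0.1841 W.
That is 0.5976% of the incident intensity.

≈ 0.598%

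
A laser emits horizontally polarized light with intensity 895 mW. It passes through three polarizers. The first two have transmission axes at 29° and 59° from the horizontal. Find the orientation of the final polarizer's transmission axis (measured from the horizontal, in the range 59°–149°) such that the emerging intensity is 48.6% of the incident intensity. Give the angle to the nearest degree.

θ ≈ 82°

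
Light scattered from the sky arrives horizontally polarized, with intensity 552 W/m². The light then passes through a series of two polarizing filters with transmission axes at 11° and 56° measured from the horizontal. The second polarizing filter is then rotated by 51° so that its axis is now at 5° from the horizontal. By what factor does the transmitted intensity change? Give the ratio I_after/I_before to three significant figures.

I_new/I_old ≈ 1.98

Before rotation:
By Malus's law, I₁ = I₀ cos²(11° − 0°) = I₀ cos²(11°) = 0.9636 I₀.
I₂ = I₁ cos²(56° − 11°) = 0.9636 I₀ · cos²(45°) = 0.4818 I₀.
After rotation:
I₁ = I₀ cos²(11° − 0°) = I₀ cos²(11°) = 0.9636 I₀.
I₂ = I₁ cos²(5° − 11°) = 0.9636 I₀ · cos²(6°) = 0.9531 I₀.
Ratio = 0.9531 / 0.4818 = 1.978.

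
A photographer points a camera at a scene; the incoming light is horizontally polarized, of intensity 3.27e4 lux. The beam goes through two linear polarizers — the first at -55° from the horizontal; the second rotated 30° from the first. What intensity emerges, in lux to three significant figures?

I₁ = 3.27e4 lux · cos²(55°) = 1.076e+04 lux.
I₂ = I₁ · cos²(30°) = 1.076e+04 · 0.75 = 8068 lux.

I ≈ 8070 lux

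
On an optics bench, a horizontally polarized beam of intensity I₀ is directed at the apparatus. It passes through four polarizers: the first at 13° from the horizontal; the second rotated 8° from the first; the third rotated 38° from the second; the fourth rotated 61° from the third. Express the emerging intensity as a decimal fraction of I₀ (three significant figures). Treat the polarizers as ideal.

By Malus's law, I₁ = I₀ cos²(13° − 0°) = I₀ cos²(13°) = 0.9494 I₀.
I₂ = I₁ cos²(8°) = 0.9494 · 0.9806 I₀ = 0.931 I₀.
I₃ = I₂ cos²(38°) = 0.931 · 0.621 I₀ = 0.5781 I₀.
I₄ = I₃ cos²(61°) = 0.5781 · 0.235 I₀ = 0.1359 I₀.
Transmitted fraction = 0.1359.

≈ 0.136 I₀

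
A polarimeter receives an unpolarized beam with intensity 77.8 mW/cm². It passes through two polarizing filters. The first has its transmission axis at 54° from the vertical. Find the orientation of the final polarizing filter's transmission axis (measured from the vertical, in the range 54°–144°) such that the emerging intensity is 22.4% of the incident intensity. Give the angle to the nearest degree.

θ ≈ 102°

Unpolarized light through the first polarizer → I₁ = ½ I₀, now polarized at 54°.
Need I₂/I₀ = 0.224, so cos²(θ − 54°) = 0.224 / 0.5 = 0.448.
θ − 54° = arccos(√0.448) = 48.0°, giving θ ≈ 54 + 48.0 = 102.0°.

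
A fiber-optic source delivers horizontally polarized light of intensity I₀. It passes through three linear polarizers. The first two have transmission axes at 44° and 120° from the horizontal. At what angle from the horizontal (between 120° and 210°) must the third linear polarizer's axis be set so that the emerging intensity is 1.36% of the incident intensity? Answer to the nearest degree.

θ ≈ 168°

I₁ = I₀ cos²(44° − 0°) = I₀ cos²(44°) = 0.5174 I₀.
I₂ = I₁ cos²(120° − 44°) = 0.5174 I₀ · cos²(76°) = 0.03028 I₀.
Need I₃/I₀ = 0.0136, so cos²(θ − 120°) = 0.0136 / 0.03028 = 0.4491.
θ − 120° = arccos(√0.4491) = 47.9°, giving θ ≈ 120 + 47.9 = 167.9°.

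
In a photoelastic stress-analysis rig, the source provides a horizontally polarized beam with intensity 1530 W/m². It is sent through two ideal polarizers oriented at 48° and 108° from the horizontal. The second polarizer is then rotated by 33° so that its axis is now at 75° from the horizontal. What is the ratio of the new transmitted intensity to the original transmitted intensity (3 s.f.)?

Before rotation:
By Malus's law, I₁ = I₀ cos²(48° − 0°) = I₀ cos²(48°) = 0.4477 I₀.
I₂ = I₁ cos²(108° − 48°) = 0.4477 I₀ · cos²(60°) = 0.1119 I₀.
After rotation:
I₁ = I₀ cos²(48° − 0°) = I₀ cos²(48°) = 0.4477 I₀.
I₂ = I₁ cos²(75° − 48°) = 0.4477 I₀ · cos²(27°) = 0.3555 I₀.
Ratio = 0.3555 / 0.1119 = 3.176.

I_new/I_old ≈ 3.18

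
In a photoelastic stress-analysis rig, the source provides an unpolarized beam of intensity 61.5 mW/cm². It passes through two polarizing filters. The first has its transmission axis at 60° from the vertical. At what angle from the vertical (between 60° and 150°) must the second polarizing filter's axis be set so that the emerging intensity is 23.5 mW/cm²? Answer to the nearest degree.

Unpolarized light through the first polarizer → I₁ = ½ I₀, now polarized at 60°.
Target fraction: 23.5 / 61.5 mW/cm² = 0.3821 of I₀.
Need I₂/I₀ = 0.3821, so cos²(θ − 60°) = 0.3821 / 0.5 = 0.7642.
θ − 60° = arccos(√0.7642) = 29.0°, giving θ ≈ 60 + 29.0 = 89.0°.

θ ≈ 89°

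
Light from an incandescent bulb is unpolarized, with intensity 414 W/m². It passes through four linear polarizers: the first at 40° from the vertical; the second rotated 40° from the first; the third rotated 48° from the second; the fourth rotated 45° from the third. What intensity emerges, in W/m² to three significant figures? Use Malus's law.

I ≈ 27.2 W/m²

Unpolarized light through the first polarizer → I₁ = 414 W/m²/2 = 207 W/m², polarized at 40°.
I₂ = I₁ · cos²(40°) = 207 · 0.5868 = 121.5 W/m².
I₃ = I₂ · cos²(48°) = 121.5 · 0.4477 = 54.39 W/m².
I₄ = I₃ · cos²(45°) = 54.39 · 0.5 = 27.19 W/m².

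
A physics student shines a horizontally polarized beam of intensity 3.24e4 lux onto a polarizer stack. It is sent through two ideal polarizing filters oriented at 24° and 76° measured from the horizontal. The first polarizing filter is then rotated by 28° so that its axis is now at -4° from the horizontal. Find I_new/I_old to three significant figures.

I_new/I_old ≈ 0.0949

Before rotation:
By Malus's law, I₁ = I₀ cos²(24° − 0°) = I₀ cos²(24°) = 0.8346 I₀.
I₂ = I₁ cos²(76° − 24°) = 0.8346 I₀ · cos²(52°) = 0.3163 I₀.
After rotation:
I₁ = I₀ cos²(-4° − 0°) = I₀ cos²(4°) = 0.9951 I₀.
I₂ = I₁ cos²(76° + 4°) = 0.9951 I₀ · cos²(80°) = 0.03001 I₀.
Ratio = 0.03001 / 0.3163 = 0.09486.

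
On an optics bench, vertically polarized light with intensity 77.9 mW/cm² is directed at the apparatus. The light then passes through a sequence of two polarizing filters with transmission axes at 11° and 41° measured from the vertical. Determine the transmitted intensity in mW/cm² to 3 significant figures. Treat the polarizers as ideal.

By Malus's law, I₁ = 77.9 mW/cm² · cos²(11°) = 75.06 mW/cm².
I₂ = I₁ · cos²(30°) = 75.06 · 0.75 = 56.3 mW/cm².

I ≈ 56.3 mW/cm²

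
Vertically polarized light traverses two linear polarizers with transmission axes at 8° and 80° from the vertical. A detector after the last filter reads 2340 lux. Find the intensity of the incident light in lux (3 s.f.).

I₀ ≈ 2.50e4 lux

I₁ = I₀ cos²(8° − 0°) = I₀ cos²(8°) = 0.9806 I₀.
I₂ = I₁ cos²(80° − 8°) = 0.9806 I₀ · cos²(72°) = 0.09364 I₀.
So 2340 lux = 0.09364 I₀, giving I₀ = 2340/0.09364 = 2.499e+04 lux.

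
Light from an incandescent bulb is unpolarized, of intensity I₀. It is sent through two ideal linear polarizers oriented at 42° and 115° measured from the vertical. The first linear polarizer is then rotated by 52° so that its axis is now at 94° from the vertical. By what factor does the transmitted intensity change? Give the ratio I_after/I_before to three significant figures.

Before rotation:
Unpolarized light through the first polarizer → I₁ = ½ I₀, now polarized at 42°.
I₂ = I₁ cos²(115° − 42°) = 0.5 I₀ · cos²(73°) = 0.04274 I₀.
After rotation:
Unpolarized light through the first polarizer → I₁ = ½ I₀, now polarized at 94°.
I₂ = I₁ cos²(115° − 94°) = 0.5 I₀ · cos²(21°) = 0.4358 I₀.
Ratio = 0.4358 / 0.04274 = 10.2.

I_new/I_old ≈ 10.2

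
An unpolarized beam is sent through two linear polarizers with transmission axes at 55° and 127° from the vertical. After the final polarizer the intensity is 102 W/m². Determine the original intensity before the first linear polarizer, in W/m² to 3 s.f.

I₀ ≈ 2140 W/m²

Unpolarized light through the first polarizer → I₁ = ½ I₀, now polarized at 55°.
I₂ = I₁ cos²(127° − 55°) = 0.5 I₀ · cos²(72°) = 0.04775 I₀.
So 102 W/m² = 0.04775 I₀, giving I₀ = 102/0.04775 = 2136 W/m².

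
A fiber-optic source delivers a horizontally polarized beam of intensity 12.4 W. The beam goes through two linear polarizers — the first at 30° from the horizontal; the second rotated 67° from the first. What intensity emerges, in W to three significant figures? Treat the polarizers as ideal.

By Malus's law, I₁ = 12.4 W · cos²(30°) = 9.3 W.
I₂ = I₁ · cos²(67°) = 9.3 · 0.1527 = 1.42 W.

I ≈ 1.42 W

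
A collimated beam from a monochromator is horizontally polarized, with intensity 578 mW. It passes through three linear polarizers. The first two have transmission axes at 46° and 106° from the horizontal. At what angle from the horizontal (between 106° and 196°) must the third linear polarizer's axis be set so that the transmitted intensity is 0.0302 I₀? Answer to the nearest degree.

θ ≈ 166°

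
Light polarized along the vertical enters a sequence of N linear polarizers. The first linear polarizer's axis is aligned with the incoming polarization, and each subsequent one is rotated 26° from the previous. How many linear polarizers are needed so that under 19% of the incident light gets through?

First polarizer is aligned with the polarization: full transmission.
Each further stage multiplies by cos²(26°) = 0.8078.
After N polarizers: T = 0.8078^(N−1). Require T < 0.19 ⇒ N−1 > ln(0.19)/ln(0.8078) = 7.78, so N−1 ≥ 8 and N = 9.
Check: N=9 gives T = 0.1814 < 0.19; N=8 gives T = 0.2245.

N = 9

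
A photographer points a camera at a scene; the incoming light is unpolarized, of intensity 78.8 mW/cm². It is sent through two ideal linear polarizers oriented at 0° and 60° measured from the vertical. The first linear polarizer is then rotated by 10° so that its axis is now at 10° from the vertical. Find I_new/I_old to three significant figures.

Before rotation:
Unpolarized light through the first polarizer → I₁ = ½ I₀, now polarized at 0°.
I₂ = I₁ cos²(60° − 0°) = 0.5 I₀ · cos²(60°) = 0.125 I₀.
After rotation:
Unpolarized light through the first polarizer → I₁ = ½ I₀, now polarized at 10°.
I₂ = I₁ cos²(60° − 10°) = 0.5 I₀ · cos²(50°) = 0.2066 I₀.
Ratio = 0.2066 / 0.125 = 1.653.

I_new/I_old ≈ 1.65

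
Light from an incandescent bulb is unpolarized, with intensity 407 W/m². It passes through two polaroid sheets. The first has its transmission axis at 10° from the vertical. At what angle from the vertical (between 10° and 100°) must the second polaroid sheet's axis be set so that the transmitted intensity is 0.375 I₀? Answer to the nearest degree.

θ ≈ 40°

Unpolarized light through the first polarizer → I₁ = ½ I₀, now polarized at 10°.
Need I₂/I₀ = 0.375, so cos²(θ − 10°) = 0.375 / 0.5 = 0.75.
θ − 10° = arccos(√0.75) = 30.0°, giving θ ≈ 10 + 30.0 = 40.0°.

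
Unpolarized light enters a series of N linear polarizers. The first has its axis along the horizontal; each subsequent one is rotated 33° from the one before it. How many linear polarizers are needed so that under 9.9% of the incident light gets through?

First polarizer halves the unpolarized light: factor 1/2.
Each further stage multiplies by cos²(33°) = 0.7034.
After N polarizers: T = 0.5·0.7034^(N−1). Require T < 0.099 ⇒ N−1 > ln(0.099/0.5)/ln(0.7034) = 4.60, so N−1 ≥ 5 and N = 6.
Check: N=6 gives T = 0.08608 < 0.099; N=5 gives T = 0.1224.

N = 6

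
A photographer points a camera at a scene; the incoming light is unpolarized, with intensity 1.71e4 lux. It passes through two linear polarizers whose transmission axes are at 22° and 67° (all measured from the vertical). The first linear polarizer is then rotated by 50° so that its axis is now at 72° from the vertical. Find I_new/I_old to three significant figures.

Before rotation:
Unpolarized light through the first polarizer → I₁ = ½ I₀, now polarized at 22°.
I₂ = I₁ cos²(67° − 22°) = 0.5 I₀ · cos²(45°) = 0.25 I₀.
After rotation:
Unpolarized light through the first polarizer → I₁ = ½ I₀, now polarized at 72°.
I₂ = I₁ cos²(67° − 72°) = 0.5 I₀ · cos²(5°) = 0.4962 I₀.
Ratio = 0.4962 / 0.25 = 1.985.

I_new/I_old ≈ 1.98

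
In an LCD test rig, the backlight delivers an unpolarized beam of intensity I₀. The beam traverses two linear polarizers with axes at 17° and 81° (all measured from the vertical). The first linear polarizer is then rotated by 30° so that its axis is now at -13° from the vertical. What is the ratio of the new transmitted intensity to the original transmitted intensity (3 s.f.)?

Before rotation:
Unpolarized light through the first polarizer → I₁ = ½ I₀, now polarized at 17°.
I₂ = I₁ cos²(81° − 17°) = 0.5 I₀ · cos²(64°) = 0.09608 I₀.
After rotation:
Unpolarized light through the first polarizer → I₁ = ½ I₀, now polarized at -13°.
Angle between axes 1 and 2: 86°. I₂ = 0.5 I₀ · cos²(86°) = 0.002433 I₀.
Ratio = 0.002433 / 0.09608 = 0.02532.

I_new/I_old ≈ 0.0253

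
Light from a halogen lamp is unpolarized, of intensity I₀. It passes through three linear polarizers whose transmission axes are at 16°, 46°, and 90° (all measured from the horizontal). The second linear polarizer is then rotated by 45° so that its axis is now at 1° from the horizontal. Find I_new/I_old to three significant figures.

I_new/I_old ≈ 0.000732

Before rotation:
Unpolarized light through the first polarizer → I₁ = ½ I₀, now polarized at 16°.
I₂ = I₁ cos²(46° − 16°) = 0.5 I₀ · cos²(30°) = 0.375 I₀.
I₃ = I₂ cos²(90° − 46°) = 0.375 I₀ · cos²(44°) = 0.194 I₀.
After rotation:
Unpolarized light through the first polarizer → I₁ = ½ I₀, now polarized at 16°.
I₂ = I₁ cos²(1° − 16°) = 0.5 I₀ · cos²(15°) = 0.4665 I₀.
I₃ = I₂ cos²(90° − 1°) = 0.4665 I₀ · cos²(89°) = 0.0001421 I₀.
Ratio = 0.0001421 / 0.194 = 0.0007323.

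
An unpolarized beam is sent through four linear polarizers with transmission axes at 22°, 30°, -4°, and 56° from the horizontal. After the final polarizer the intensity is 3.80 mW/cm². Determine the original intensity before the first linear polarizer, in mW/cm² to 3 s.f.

I₀ ≈ 45.1 mW/cm²

Unpolarized light through the first polarizer → I₁ = ½ I₀, now polarized at 22°.
I₂ = I₁ cos²(30° − 22°) = 0.5 I₀ · cos²(8°) = 0.4903 I₀.
I₃ = I₂ cos²(-4° − 30°) = 0.4903 I₀ · cos²(34°) = 0.337 I₀.
I₄ = I₃ cos²(56° + 4°) = 0.337 I₀ · cos²(60°) = 0.08425 I₀.
So 3.80 mW/cm² = 0.08425 I₀, giving I₀ = 3.80/0.08425 = 45.1 mW/cm².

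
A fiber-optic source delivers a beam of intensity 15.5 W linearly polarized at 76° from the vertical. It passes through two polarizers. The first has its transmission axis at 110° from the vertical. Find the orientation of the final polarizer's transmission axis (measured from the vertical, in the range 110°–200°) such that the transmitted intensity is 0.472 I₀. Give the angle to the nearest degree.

θ ≈ 144°

By Malus's law, I₁ = I₀ cos²(110° − 76°) = I₀ cos²(34°) = 0.6873 I₀.
Need I₂/I₀ = 0.472, so cos²(θ − 110°) = 0.472 / 0.6873 = 0.6867.
θ − 110° = arccos(√0.6867) = 34.0°, giving θ ≈ 110 + 34.0 = 144.0°.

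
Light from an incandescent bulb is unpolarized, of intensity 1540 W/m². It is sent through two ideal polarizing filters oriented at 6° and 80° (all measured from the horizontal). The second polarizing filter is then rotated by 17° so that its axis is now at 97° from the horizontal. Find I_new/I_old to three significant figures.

Before rotation:
Unpolarized light through the first polarizer → I₁ = ½ I₀, now polarized at 6°.
I₂ = I₁ cos²(80° − 6°) = 0.5 I₀ · cos²(74°) = 0.03799 I₀.
After rotation:
Unpolarized light through the first polarizer → I₁ = ½ I₀, now polarized at 6°.
Angle between axes 1 and 2: 89°. I₂ = 0.5 I₀ · cos²(89°) = 0.0001523 I₀.
Ratio = 0.0001523 / 0.03799 = 0.004009.

I_new/I_old ≈ 0.00401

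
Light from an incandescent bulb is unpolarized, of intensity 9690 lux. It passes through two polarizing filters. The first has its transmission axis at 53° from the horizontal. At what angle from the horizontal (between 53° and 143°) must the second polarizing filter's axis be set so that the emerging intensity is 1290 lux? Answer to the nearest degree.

θ ≈ 112°

Unpolarized light through the first polarizer → I₁ = ½ I₀, now polarized at 53°.
Target fraction: 1290 / 9690 lux = 0.1331 of I₀.
Need I₂/I₀ = 0.1331, so cos²(θ − 53°) = 0.1331 / 0.5 = 0.2663.
θ − 53° = arccos(√0.2663) = 58.9°, giving θ ≈ 53 + 58.9 = 111.9°.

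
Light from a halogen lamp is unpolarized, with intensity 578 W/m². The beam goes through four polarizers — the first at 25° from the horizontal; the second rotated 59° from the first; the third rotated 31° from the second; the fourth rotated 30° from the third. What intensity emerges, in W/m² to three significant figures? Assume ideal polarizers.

I ≈ 42.2 W/m²

Unpolarized light through the first polarizer → I₁ = 578 W/m²/2 = 289 W/m², polarized at 25°.
I₂ = I₁ · cos²(59°) = 289 · 0.2653 = 76.66 W/m².
I₃ = I₂ · cos²(31°) = 76.66 · 0.7347 = 56.33 W/m².
I₄ = I₃ · cos²(30°) = 56.33 · 0.75 = 42.24 W/m².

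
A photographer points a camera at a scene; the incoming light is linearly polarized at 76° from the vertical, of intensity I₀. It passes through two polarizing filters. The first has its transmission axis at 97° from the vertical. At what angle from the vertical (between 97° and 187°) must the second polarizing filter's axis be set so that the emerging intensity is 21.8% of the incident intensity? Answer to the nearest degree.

By Malus's law, I₁ = I₀ cos²(97° − 76°) = I₀ cos²(21°) = 0.8716 I₀.
Need I₂/I₀ = 0.218, so cos²(θ − 97°) = 0.218 / 0.8716 = 0.2501.
θ − 97° = arccos(√0.2501) = 60.0°, giving θ ≈ 97 + 60.0 = 157.0°.

θ ≈ 157°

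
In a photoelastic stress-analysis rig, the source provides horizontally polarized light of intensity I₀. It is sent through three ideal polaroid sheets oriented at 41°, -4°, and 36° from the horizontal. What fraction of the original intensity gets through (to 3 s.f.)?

≈ 0.167 I₀

I₁ = I₀ cos²(41° − 0°) = I₀ cos²(41°) = 0.5696 I₀.
I₂ = I₁ cos²(-4° − 41°) = 0.5696 I₀ · cos²(45°) = 0.2848 I₀.
I₃ = I₂ cos²(36° + 4°) = 0.2848 I₀ · cos²(40°) = 0.1671 I₀.
Transmitted fraction = 0.1671.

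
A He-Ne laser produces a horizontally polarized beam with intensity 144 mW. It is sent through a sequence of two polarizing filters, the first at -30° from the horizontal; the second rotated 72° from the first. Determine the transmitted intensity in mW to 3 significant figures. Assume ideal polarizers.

I₁ = 144 mW · cos²(30°) = 108 mW.
I₂ = I₁ · cos²(72°) = 108 · 0.09549 = 10.31 mW.

I ≈ 10.3 mW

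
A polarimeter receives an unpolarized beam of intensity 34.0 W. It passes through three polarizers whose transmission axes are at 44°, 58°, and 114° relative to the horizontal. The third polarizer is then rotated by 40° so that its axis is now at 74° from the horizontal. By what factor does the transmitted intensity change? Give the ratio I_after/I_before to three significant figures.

I_new/I_old ≈ 2.96

Before rotation:
Unpolarized light through the first polarizer → I₁ = ½ I₀, now polarized at 44°.
I₂ = I₁ cos²(58° − 44°) = 0.5 I₀ · cos²(14°) = 0.4707 I₀.
I₃ = I₂ cos²(114° − 58°) = 0.4707 I₀ · cos²(56°) = 0.1472 I₀.
After rotation:
Unpolarized light through the first polarizer → I₁ = ½ I₀, now polarized at 44°.
I₂ = I₁ cos²(58° − 44°) = 0.5 I₀ · cos²(14°) = 0.4707 I₀.
I₃ = I₂ cos²(74° − 58°) = 0.4707 I₀ · cos²(16°) = 0.435 I₀.
Ratio = 0.435 / 0.1472 = 2.955.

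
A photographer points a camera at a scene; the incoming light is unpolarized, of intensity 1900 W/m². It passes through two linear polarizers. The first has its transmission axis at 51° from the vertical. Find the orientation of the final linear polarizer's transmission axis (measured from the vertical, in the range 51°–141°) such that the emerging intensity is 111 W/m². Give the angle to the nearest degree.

θ ≈ 121°

Unpolarized light through the first polarizer → I₁ = ½ I₀, now polarized at 51°.
Target fraction: 111 / 1900 W/m² = 0.05842 of I₀.
Need I₂/I₀ = 0.05842, so cos²(θ − 51°) = 0.05842 / 0.5 = 0.1168.
θ − 51° = arccos(√0.1168) = 70.0°, giving θ ≈ 51 + 70.0 = 121.0°.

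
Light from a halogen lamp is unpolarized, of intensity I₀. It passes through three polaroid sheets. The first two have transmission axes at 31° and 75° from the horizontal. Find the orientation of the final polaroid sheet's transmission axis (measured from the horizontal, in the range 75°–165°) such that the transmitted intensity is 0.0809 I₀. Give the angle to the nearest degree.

Unpolarized light through the first polarizer → I₁ = ½ I₀, now polarized at 31°.
I₂ = I₁ cos²(75° − 31°) = 0.5 I₀ · cos²(44°) = 0.2587 I₀.
Need I₃/I₀ = 0.0809, so cos²(θ − 75°) = 0.0809 / 0.2587 = 0.3127.
θ − 75° = arccos(√0.3127) = 56.0°, giving θ ≈ 75 + 56.0 = 131.0°.

θ ≈ 131°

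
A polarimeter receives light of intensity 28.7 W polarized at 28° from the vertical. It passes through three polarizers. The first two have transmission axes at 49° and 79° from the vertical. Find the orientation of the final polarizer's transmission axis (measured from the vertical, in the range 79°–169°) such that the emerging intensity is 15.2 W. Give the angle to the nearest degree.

I₁ = I₀ cos²(49° − 28°) = I₀ cos²(21°) = 0.8716 I₀.
I₂ = I₁ cos²(79° − 49°) = 0.8716 I₀ · cos²(30°) = 0.6537 I₀.
Target fraction: 15.2 / 28.7 W = 0.5296 of I₀.
Need I₃/I₀ = 0.5296, so cos²(θ − 79°) = 0.5296 / 0.6537 = 0.8102.
θ − 79° = arccos(√0.8102) = 25.8°, giving θ ≈ 79 + 25.8 = 104.8°.

θ ≈ 105°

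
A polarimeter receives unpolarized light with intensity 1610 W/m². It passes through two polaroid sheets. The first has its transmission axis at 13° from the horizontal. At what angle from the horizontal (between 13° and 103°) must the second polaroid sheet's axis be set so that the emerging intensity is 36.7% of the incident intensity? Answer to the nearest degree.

θ ≈ 44°

Unpolarized light through the first polarizer → I₁ = ½ I₀, now polarized at 13°.
Need I₂/I₀ = 0.367, so cos²(θ − 13°) = 0.367 / 0.5 = 0.734.
θ − 13° = arccos(√0.734) = 31.0°, giving θ ≈ 13 + 31.0 = 44.0°.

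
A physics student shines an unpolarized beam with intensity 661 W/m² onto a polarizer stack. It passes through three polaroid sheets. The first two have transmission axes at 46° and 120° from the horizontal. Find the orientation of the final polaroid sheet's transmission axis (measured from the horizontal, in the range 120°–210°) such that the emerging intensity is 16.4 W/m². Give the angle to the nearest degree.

θ ≈ 156°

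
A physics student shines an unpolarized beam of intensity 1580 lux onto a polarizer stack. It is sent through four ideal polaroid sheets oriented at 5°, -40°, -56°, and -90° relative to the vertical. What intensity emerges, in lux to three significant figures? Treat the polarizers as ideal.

Unpolarized light through the first polarizer → I₁ = 1580 lux/2 = 790 lux, polarized at 5°.
I₂ = I₁ · cos²(45°) = 790 · 0.5 = 395 lux.
I₃ = I₂ · cos²(16°) = 395 · 0.924 = 365 lux.
I₄ = I₃ · cos²(34°) = 365 · 0.6873 = 250.9 lux.

I ≈ 251 lux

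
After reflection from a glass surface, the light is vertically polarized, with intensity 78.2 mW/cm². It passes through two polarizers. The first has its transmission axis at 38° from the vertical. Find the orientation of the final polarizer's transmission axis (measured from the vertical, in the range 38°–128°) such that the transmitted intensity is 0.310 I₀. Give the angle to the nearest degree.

θ ≈ 83°

I₁ = I₀ cos²(38° − 0°) = I₀ cos²(38°) = 0.621 I₀.
Need I₂/I₀ = 0.31, so cos²(θ − 38°) = 0.31 / 0.621 = 0.4992.
θ − 38° = arccos(√0.4992) = 45.0°, giving θ ≈ 38 + 45.0 = 83.0°.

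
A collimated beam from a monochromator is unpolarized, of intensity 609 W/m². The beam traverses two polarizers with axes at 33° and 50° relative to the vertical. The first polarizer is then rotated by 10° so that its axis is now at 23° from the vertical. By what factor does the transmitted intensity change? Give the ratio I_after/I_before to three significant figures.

I_new/I_old ≈ 0.868

Before rotation:
Unpolarized light through the first polarizer → I₁ = ½ I₀, now polarized at 33°.
I₂ = I₁ cos²(50° − 33°) = 0.5 I₀ · cos²(17°) = 0.4573 I₀.
After rotation:
Unpolarized light through the first polarizer → I₁ = ½ I₀, now polarized at 23°.
I₂ = I₁ cos²(50° − 23°) = 0.5 I₀ · cos²(27°) = 0.3969 I₀.
Ratio = 0.3969 / 0.4573 = 0.8681.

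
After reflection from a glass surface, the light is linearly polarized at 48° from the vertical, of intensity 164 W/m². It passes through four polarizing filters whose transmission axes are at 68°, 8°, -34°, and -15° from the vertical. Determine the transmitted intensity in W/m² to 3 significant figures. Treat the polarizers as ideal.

I ≈ 17.9 W/m²

I₁ = 164 W/m² · cos²(20°) = 144.8 W/m².
I₂ = I₁ · cos²(60°) = 144.8 · 0.25 = 36.2 W/m².
I₃ = I₂ · cos²(42°) = 36.2 · 0.5523 = 19.99 W/m².
I₄ = I₃ · cos²(19°) = 19.99 · 0.894 = 17.87 W/m².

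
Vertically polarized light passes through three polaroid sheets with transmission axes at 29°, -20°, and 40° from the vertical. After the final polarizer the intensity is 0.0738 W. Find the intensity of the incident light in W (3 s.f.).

By Malus's law, I₁ = I₀ cos²(29° − 0°) = I₀ cos²(29°) = 0.765 I₀.
I₂ = I₁ cos²(-20° − 29°) = 0.765 I₀ · cos²(49°) = 0.3292 I₀.
I₃ = I₂ cos²(40° + 20°) = 0.3292 I₀ · cos²(60°) = 0.08231 I₀.
So 0.0738 W = 0.08231 I₀, giving I₀ = 0.0738/0.08231 = 0.8966 W.

I₀ ≈ 0.897 W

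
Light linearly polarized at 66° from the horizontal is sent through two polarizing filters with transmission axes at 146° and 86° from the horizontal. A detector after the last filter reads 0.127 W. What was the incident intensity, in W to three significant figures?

By Malus's law, I₁ = I₀ cos²(146° − 66°) = I₀ cos²(80°) = 0.03015 I₀.
I₂ = I₁ cos²(86° − 146°) = 0.03015 I₀ · cos²(60°) = 0.007538 I₀.
So 0.127 W = 0.007538 I₀, giving I₀ = 0.127/0.007538 = 16.85 W.

I₀ ≈ 16.8 W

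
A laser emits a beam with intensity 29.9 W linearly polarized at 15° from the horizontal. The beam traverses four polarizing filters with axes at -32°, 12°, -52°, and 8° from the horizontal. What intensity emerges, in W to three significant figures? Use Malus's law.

By Malus's law, I₁ = 29.9 W · cos²(47°) = 13.91 W.
I₂ = I₁ · cos²(44°) = 13.91 · 0.5174 = 7.196 W.
I₃ = I₂ · cos²(64°) = 7.196 · 0.1922 = 1.383 W.
I₄ = I₃ · cos²(60°) = 1.383 · 0.25 = 0.3457 W.

I ≈ 0.346 W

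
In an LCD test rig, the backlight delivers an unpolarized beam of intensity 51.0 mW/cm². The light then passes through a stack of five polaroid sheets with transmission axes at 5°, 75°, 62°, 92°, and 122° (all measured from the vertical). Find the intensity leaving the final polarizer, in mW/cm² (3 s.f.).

I ≈ 1.59 mW/cm²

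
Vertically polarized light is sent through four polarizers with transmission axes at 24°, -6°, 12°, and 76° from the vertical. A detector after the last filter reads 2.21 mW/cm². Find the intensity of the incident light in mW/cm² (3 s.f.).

I₁ = I₀ cos²(24° − 0°) = I₀ cos²(24°) = 0.8346 I₀.
I₂ = I₁ cos²(-6° − 24°) = 0.8346 I₀ · cos²(30°) = 0.6259 I₀.
I₃ = I₂ cos²(12° + 6°) = 0.6259 I₀ · cos²(18°) = 0.5662 I₀.
I₄ = I₃ cos²(76° − 12°) = 0.5662 I₀ · cos²(64°) = 0.1088 I₀.
So 2.21 mW/cm² = 0.1088 I₀, giving I₀ = 2.21/0.1088 = 20.31 mW/cm².

I₀ ≈ 20.3 mW/cm²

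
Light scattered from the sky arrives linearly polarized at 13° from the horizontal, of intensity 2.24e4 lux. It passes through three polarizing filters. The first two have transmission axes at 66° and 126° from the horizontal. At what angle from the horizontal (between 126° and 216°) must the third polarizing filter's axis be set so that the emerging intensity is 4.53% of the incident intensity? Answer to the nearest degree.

I₁ = I₀ cos²(66° − 13°) = I₀ cos²(53°) = 0.3622 I₀.
I₂ = I₁ cos²(126° − 66°) = 0.3622 I₀ · cos²(60°) = 0.09055 I₀.
Need I₃/I₀ = 0.0453, so cos²(θ − 126°) = 0.0453 / 0.09055 = 0.5003.
θ − 126° = arccos(√0.5003) = 45.0°, giving θ ≈ 126 + 45.0 = 171.0°.

θ ≈ 171°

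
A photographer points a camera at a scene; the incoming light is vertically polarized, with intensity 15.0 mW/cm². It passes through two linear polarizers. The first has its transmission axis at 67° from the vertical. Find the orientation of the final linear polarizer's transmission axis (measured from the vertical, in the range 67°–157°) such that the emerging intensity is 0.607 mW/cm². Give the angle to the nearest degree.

θ ≈ 126°

By Malus's law, I₁ = I₀ cos²(67° − 0°) = I₀ cos²(67°) = 0.1527 I₀.
Target fraction: 0.607 / 15.0 mW/cm² = 0.04047 of I₀.
Need I₂/I₀ = 0.04047, so cos²(θ − 67°) = 0.04047 / 0.1527 = 0.2651.
θ − 67° = arccos(√0.2651) = 59.0°, giving θ ≈ 67 + 59.0 = 126.0°.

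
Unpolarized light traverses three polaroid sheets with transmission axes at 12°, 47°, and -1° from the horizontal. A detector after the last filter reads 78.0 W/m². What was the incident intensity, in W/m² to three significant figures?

Unpolarized light through the first polarizer → I₁ = ½ I₀, now polarized at 12°.
I₂ = I₁ cos²(47° − 12°) = 0.5 I₀ · cos²(35°) = 0.3355 I₀.
I₃ = I₂ cos²(-1° − 47°) = 0.3355 I₀ · cos²(48°) = 0.1502 I₀.
So 78.0 W/m² = 0.1502 I₀, giving I₀ = 78.0/0.1502 = 519.2 W/m².

I₀ ≈ 519 W/m²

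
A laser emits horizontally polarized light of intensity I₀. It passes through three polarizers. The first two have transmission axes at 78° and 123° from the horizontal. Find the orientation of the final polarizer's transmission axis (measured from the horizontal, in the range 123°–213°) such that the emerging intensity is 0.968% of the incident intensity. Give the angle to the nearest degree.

I₁ = I₀ cos²(78° − 0°) = I₀ cos²(78°) = 0.04323 I₀.
I₂ = I₁ cos²(123° − 78°) = 0.04323 I₀ · cos²(45°) = 0.02161 I₀.
Need I₃/I₀ = 0.00968, so cos²(θ − 123°) = 0.00968 / 0.02161 = 0.4479.
θ − 123° = arccos(√0.4479) = 48.0°, giving θ ≈ 123 + 48.0 = 171.0°.

θ ≈ 171°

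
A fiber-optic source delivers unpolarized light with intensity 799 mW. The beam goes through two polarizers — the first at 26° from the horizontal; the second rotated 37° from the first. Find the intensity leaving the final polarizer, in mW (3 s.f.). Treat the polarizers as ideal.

I ≈ 255 mW

Unpolarized light through the first polarizer → I₁ = 799 mW/2 = 399.5 mW, polarized at 26°.
I₂ = I₁ · cos²(37°) = 399.5 · 0.6378 = 254.8 mW.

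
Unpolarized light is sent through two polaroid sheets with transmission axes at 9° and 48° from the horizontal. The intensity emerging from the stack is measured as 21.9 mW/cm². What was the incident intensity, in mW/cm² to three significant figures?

Unpolarized light through the first polarizer → I₁ = ½ I₀, now polarized at 9°.
I₂ = I₁ cos²(48° − 9°) = 0.5 I₀ · cos²(39°) = 0.302 I₀.
So 21.9 mW/cm² = 0.302 I₀, giving I₀ = 21.9/0.302 = 72.52 mW/cm².

I₀ ≈ 72.5 mW/cm²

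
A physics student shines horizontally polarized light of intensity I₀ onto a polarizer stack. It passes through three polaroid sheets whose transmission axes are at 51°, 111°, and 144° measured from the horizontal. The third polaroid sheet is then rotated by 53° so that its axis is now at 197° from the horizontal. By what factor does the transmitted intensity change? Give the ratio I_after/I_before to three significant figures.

Before rotation:
I₁ = I₀ cos²(51° − 0°) = I₀ cos²(51°) = 0.396 I₀.
I₂ = I₁ cos²(111° − 51°) = 0.396 I₀ · cos²(60°) = 0.09901 I₀.
I₃ = I₂ cos²(144° − 111°) = 0.09901 I₀ · cos²(33°) = 0.06964 I₀.
After rotation:
I₁ = I₀ cos²(51° − 0°) = I₀ cos²(51°) = 0.396 I₀.
I₂ = I₁ cos²(111° − 51°) = 0.396 I₀ · cos²(60°) = 0.09901 I₀.
I₃ = I₂ cos²(197° − 111°) = 0.09901 I₀ · cos²(86°) = 0.0004818 I₀.
Ratio = 0.0004818 / 0.06964 = 0.006918.

I_new/I_old ≈ 0.00692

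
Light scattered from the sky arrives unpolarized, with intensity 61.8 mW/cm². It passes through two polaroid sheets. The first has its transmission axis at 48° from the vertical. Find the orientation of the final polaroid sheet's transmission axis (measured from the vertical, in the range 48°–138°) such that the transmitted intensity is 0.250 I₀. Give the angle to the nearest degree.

θ ≈ 93°

Unpolarized light through the first polarizer → I₁ = ½ I₀, now polarized at 48°.
Need I₂/I₀ = 0.25, so cos²(θ − 48°) = 0.25 / 0.5 = 0.5.
θ − 48° = arccos(√0.5) = 45.0°, giving θ ≈ 48 + 45.0 = 93.0°.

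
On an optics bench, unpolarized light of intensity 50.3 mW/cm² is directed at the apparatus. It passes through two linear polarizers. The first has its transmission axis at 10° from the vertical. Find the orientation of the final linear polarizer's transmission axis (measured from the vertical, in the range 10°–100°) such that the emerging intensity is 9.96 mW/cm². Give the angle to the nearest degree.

θ ≈ 61°

Unpolarized light through the first polarizer → I₁ = ½ I₀, now polarized at 10°.
Target fraction: 9.96 / 50.3 mW/cm² = 0.198 of I₀.
Need I₂/I₀ = 0.198, so cos²(θ − 10°) = 0.198 / 0.5 = 0.396.
θ − 10° = arccos(√0.396) = 51.0°, giving θ ≈ 10 + 51.0 = 61.0°.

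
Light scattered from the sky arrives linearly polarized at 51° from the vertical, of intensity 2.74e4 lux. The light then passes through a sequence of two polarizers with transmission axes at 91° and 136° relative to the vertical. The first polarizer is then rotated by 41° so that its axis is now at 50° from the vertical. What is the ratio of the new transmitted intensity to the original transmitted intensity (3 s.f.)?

I_new/I_old ≈ 0.0166

Before rotation:
I₁ = I₀ cos²(91° − 51°) = I₀ cos²(40°) = 0.5868 I₀.
I₂ = I₁ cos²(136° − 91°) = 0.5868 I₀ · cos²(45°) = 0.2934 I₀.
After rotation:
I₁ = I₀ cos²(50° − 51°) = I₀ cos²(1°) = 0.9997 I₀.
I₂ = I₁ cos²(136° − 50°) = 0.9997 I₀ · cos²(86°) = 0.004864 I₀.
Ratio = 0.004864 / 0.2934 = 0.01658.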